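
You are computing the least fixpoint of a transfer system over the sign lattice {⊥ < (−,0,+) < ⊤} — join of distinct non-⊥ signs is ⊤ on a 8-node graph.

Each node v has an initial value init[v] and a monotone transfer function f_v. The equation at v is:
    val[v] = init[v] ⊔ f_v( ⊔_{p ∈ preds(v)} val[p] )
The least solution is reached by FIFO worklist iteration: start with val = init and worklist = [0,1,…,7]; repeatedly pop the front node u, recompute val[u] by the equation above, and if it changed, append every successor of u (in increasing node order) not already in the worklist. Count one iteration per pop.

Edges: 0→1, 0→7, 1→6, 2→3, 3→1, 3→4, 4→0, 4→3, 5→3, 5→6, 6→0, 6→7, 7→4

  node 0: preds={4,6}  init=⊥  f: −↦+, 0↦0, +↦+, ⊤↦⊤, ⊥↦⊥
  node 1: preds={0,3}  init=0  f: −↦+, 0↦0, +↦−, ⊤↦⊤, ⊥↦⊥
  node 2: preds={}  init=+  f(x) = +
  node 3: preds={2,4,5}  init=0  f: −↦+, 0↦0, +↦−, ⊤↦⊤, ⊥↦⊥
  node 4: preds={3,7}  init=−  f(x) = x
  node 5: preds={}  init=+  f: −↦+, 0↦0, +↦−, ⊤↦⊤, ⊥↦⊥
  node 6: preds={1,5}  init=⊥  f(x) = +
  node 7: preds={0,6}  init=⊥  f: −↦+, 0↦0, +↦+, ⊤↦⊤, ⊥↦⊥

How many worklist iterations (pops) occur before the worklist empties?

Trace (15 dequeues):
  [1] u=0 | in − | out + | prev ⊥ | push {}
  [2] u=1 | in ⊤ | out ⊤ | prev 0 | push {}
  [3] u=2 | in ⊥ | out + | ==
  [4] u=3 | in ⊤ | out ⊤ | prev 0 | push {1}
  [5] u=4 | in ⊤ | out ⊤ | prev − | push {0,3}
  [6] u=5 | in ⊥ | out + | ==
  [7] u=6 | in ⊤ | out + | prev ⊥ | push {}
  [8] u=7 | in + | out + | prev ⊥ | push {4}
  [9] u=1 | in ⊤ | out ⊤ | ==
  [10] u=0 | in ⊤ | out ⊤ | prev + | push {1,7}
  [11] u=3 | in ⊤ | out ⊤ | ==
  [12] u=4 | in ⊤ | out ⊤ | ==
  [13] u=1 | in ⊤ | out ⊤ | ==
  [14] u=7 | in ⊤ | out ⊤ | prev + | push {4}
  [15] u=4 | in ⊤ | out ⊤ | ==

Converged values:
  [0] ⊤
  [1] ⊤
  [2] +
  [3] ⊤
  [4] ⊤
  [5] +
  [6] +
  [7] ⊤

15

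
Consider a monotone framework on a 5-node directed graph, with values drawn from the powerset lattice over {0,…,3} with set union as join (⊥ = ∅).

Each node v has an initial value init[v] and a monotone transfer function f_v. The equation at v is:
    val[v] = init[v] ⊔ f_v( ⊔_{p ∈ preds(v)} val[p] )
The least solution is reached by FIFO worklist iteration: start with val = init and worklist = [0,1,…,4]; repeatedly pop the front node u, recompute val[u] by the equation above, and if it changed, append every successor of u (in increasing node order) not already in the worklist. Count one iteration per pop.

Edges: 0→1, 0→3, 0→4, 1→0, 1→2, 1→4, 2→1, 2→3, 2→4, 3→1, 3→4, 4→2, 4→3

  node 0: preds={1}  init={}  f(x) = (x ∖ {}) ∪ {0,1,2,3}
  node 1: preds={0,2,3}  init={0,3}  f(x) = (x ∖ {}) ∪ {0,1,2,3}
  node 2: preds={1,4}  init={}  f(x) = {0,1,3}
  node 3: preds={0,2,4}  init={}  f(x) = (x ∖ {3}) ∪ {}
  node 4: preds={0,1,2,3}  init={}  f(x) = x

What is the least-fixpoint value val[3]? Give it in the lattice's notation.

Iteration log — 9 steps:
  step 1. node 0  ⊔preds={0,3}  new={0,1,2,3}  old={}  +wl: 
  step 2. node 1  ⊔preds={0,1,2,3}  new={0,1,2,3}  old={0,3}  +wl: 0
  step 3. node 2  ⊔preds={0,1,2,3}  new={0,1,3}  old={}  +wl: 1
  step 4. node 3  ⊔preds={0,1,2,3}  new={0,1,2}  old={}  +wl: 
  step 5. node 4  ⊔preds={0,1,2,3}  new={0,1,2,3}  old={}  +wl: 2,3
  step 6. node 0  ⊔preds={0,1,2,3}  new={0,1,2,3}  stable
  step 7. node 1  ⊔preds={0,1,2,3}  new={0,1,2,3}  stable
  step 8. node 2  ⊔preds={0,1,2,3}  new={0,1,3}  stable
  step 9. node 3  ⊔preds={0,1,2,3}  new={0,1,2}  stable

Least fixpoint reached:
  node 0: {0,1,2,3}
  node 1: {0,1,2,3}
  node 2: {0,1,3}
  node 3: {0,1,2}
  node 4: {0,1,2,3}

{0,1,2}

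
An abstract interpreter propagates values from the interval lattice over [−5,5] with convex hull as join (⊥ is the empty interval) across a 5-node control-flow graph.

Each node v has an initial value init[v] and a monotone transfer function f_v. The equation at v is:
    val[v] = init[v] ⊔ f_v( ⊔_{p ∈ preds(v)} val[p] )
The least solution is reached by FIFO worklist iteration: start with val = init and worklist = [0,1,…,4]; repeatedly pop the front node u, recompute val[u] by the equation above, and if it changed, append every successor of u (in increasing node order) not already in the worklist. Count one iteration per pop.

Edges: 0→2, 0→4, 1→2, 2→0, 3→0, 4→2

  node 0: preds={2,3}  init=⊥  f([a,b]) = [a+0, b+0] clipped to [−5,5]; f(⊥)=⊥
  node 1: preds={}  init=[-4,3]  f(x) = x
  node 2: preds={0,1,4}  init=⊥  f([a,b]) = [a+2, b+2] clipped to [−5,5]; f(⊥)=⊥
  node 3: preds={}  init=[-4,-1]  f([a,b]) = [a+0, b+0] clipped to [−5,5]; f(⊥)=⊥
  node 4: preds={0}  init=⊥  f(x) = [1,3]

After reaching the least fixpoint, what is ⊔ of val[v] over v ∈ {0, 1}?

[-4,5]

Worklist (8 pops):
  #1 pop 0: in=[-4,-1] → [-4,-1] (was ⊥); enqueue []
  #2 pop 1: in=⊥ → [-4,3] (no change)
  #3 pop 2: in=[-4,3] → [-2,5] (was ⊥); enqueue [0]
  #4 pop 3: in=⊥ → [-4,-1] (no change)
  #5 pop 4: in=[-4,-1] → [1,3] (was ⊥); enqueue [2]
  #6 pop 0: in=[-4,5] → [-4,5] (was [-4,-1]); enqueue [4]
  #7 pop 2: in=[-4,5] → [-2,5] (no change)
  #8 pop 4: in=[-4,5] → [1,3] (no change)

Fixpoint:
  val[0] = [-4,5]
  val[1] = [-4,3]
  val[2] = [-2,5]
  val[3] = [-4,-1]
  val[4] = [1,3]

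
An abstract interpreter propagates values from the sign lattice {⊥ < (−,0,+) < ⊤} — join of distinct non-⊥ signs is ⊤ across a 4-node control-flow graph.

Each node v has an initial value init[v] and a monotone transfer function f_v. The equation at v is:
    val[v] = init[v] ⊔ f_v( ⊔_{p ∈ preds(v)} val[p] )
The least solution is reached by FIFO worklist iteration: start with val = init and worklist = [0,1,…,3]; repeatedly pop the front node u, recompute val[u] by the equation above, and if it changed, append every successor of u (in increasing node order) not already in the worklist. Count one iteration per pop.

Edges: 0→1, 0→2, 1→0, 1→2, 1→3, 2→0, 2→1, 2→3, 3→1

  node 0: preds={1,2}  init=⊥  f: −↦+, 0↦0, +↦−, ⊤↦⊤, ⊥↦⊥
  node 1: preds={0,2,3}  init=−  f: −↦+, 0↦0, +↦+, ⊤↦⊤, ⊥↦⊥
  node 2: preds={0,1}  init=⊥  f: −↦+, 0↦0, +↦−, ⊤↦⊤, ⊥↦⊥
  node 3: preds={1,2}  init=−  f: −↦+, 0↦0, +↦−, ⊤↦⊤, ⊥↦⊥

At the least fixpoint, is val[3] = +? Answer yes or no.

no

Trace (7 dequeues):
  [1] u=0 | in − | out + | prev ⊥ | push {}
  [2] u=1 | in ⊤ | out ⊤ | prev − | push {0}
  [3] u=2 | in ⊤ | out ⊤ | prev ⊥ | push {1}
  [4] u=3 | in ⊤ | out ⊤ | prev − | push {}
  [5] u=0 | in ⊤ | out ⊤ | prev + | push {2}
  [6] u=1 | in ⊤ | out ⊤ | ==
  [7] u=2 | in ⊤ | out ⊤ | ==

Converged values:
  [0] ⊤
  [1] ⊤
  [2] ⊤
  [3] ⊤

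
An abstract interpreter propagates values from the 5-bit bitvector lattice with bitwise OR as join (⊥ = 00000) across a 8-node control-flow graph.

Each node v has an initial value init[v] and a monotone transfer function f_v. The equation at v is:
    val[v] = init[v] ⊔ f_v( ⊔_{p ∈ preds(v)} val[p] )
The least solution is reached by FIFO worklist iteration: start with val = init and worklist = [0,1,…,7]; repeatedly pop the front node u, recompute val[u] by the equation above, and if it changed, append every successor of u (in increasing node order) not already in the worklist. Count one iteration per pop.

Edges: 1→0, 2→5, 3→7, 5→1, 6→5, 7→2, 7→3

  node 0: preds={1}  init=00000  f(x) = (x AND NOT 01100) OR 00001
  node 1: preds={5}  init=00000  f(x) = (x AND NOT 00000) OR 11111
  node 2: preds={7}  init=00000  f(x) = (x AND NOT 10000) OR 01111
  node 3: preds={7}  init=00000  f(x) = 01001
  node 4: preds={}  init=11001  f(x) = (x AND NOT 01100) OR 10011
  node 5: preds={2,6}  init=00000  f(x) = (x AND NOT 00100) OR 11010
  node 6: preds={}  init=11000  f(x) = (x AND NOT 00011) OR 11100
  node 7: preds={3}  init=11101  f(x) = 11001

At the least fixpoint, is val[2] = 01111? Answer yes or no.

yes

Trace (11 dequeues):
  [1] u=0 | in 00000 | out 00001 | prev 00000 | push {}
  [2] u=1 | in 00000 | out 11111 | prev 00000 | push {0}
  [3] u=2 | in 11101 | out 01111 | prev 00000 | push {}
  [4] u=3 | in 11101 | out 01001 | prev 00000 | push {}
  [5] u=4 | in 00000 | out 11011 | prev 11001 | push {}
  [6] u=5 | in 11111 | out 11011 | prev 00000 | push {1}
  [7] u=6 | in 00000 | out 11100 | prev 11000 | push {5}
  [8] u=7 | in 01001 | out 11101 | ==
  [9] u=0 | in 11111 | out 10011 | prev 00001 | push {}
  [10] u=1 | in 11011 | out 11111 | ==
  [11] u=5 | in 11111 | out 11011 | ==

Converged values:
  [0] 10011
  [1] 11111
  [2] 01111
  [3] 01001
  [4] 11011
  [5] 11011
  [6] 11100
  [7] 11101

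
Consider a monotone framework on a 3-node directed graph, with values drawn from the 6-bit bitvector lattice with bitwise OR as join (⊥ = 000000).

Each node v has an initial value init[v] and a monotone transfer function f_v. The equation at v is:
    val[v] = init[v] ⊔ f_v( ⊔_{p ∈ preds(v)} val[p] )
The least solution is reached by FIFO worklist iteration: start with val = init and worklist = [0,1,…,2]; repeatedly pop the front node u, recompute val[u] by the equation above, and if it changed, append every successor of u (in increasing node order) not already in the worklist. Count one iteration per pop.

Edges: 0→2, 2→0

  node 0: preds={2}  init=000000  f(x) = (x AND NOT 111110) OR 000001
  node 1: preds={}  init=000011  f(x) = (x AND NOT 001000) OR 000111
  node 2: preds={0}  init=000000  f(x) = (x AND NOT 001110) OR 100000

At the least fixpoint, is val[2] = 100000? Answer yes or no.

Trace (4 dequeues):
  [1] u=0 | in 000000 | out 000001 | prev 000000 | push {}
  [2] u=1 | in 000000 | out 000111 | prev 000011 | push {}
  [3] u=2 | in 000001 | out 100001 | prev 000000 | push {0}
  [4] u=0 | in 100001 | out 000001 | ==

Converged values:
  [0] 000001
  [1] 000111
  [2] 100001

no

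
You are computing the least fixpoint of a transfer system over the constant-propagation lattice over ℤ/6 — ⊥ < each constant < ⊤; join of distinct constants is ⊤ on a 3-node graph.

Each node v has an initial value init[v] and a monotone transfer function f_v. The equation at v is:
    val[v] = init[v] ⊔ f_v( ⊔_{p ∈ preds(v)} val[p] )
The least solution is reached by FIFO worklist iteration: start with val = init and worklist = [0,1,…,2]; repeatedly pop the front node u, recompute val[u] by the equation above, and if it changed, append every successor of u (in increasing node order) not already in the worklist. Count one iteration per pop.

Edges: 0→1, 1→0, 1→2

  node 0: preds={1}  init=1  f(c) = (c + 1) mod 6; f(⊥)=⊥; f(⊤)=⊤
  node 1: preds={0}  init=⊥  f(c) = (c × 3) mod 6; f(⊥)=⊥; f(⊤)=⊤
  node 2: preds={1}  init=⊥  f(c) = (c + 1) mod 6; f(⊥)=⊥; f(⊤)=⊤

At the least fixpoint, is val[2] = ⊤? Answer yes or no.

Iteration log — 7 steps:
  step 1. node 0  ⊔preds=⊥  new=1  stable
  step 2. node 1  ⊔preds=1  new=3  old=⊥  +wl: 0
  step 3. node 2  ⊔preds=3  new=4  old=⊥  +wl: 
  step 4. node 0  ⊔preds=3  new=⊤  old=1  +wl: 1
  step 5. node 1  ⊔preds=⊤  new=⊤  old=3  +wl: 0,2
  step 6. node 0  ⊔preds=⊤  new=⊤  stable
  step 7. node 2  ⊔preds=⊤  new=⊤  old=4  +wl: 

Least fixpoint reached:
  node 0: ⊤
  node 1: ⊤
  node 2: ⊤

yes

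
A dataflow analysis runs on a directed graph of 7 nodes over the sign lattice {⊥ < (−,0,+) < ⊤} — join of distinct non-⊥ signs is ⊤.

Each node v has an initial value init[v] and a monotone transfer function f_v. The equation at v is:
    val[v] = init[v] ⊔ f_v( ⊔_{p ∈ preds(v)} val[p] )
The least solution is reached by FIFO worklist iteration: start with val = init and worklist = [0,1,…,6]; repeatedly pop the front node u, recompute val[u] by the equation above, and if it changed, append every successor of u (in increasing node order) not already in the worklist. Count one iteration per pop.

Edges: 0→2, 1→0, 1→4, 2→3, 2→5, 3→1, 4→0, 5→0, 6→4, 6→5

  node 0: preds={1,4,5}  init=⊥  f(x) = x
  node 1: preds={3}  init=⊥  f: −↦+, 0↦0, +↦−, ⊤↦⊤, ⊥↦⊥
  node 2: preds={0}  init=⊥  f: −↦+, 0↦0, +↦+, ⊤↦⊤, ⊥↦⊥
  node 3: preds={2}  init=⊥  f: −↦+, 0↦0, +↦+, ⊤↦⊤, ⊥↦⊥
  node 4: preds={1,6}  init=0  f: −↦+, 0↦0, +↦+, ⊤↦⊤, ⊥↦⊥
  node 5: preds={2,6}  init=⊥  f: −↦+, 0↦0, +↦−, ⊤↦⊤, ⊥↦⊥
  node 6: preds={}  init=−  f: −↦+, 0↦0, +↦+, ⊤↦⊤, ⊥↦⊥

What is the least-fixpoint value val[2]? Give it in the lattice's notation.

⊤

Worklist (16 pops):
  #1 pop 0: in=0 → 0 (was ⊥); enqueue []
  #2 pop 1: in=⊥ → ⊥ (no change)
  #3 pop 2: in=0 → 0 (was ⊥); enqueue []
  #4 pop 3: in=0 → 0 (was ⊥); enqueue [1]
  #5 pop 4: in=− → ⊤ (was 0); enqueue [0]
  #6 pop 5: in=⊤ → ⊤ (was ⊥); enqueue []
  #7 pop 6: in=⊥ → − (no change)
  #8 pop 1: in=0 → 0 (was ⊥); enqueue [4]
  #9 pop 0: in=⊤ → ⊤ (was 0); enqueue [2]
  #10 pop 4: in=⊤ → ⊤ (no change)
  #11 pop 2: in=⊤ → ⊤ (was 0); enqueue [3,5]
  #12 pop 3: in=⊤ → ⊤ (was 0); enqueue [1]
  #13 pop 5: in=⊤ → ⊤ (no change)
  #14 pop 1: in=⊤ → ⊤ (was 0); enqueue [0,4]
  #15 pop 0: in=⊤ → ⊤ (no change)
  #16 pop 4: in=⊤ → ⊤ (no change)

Fixpoint:
  val[0] = ⊤
  val[1] = ⊤
  val[2] = ⊤
  val[3] = ⊤
  val[4] = ⊤
  val[5] = ⊤
  val[6] = −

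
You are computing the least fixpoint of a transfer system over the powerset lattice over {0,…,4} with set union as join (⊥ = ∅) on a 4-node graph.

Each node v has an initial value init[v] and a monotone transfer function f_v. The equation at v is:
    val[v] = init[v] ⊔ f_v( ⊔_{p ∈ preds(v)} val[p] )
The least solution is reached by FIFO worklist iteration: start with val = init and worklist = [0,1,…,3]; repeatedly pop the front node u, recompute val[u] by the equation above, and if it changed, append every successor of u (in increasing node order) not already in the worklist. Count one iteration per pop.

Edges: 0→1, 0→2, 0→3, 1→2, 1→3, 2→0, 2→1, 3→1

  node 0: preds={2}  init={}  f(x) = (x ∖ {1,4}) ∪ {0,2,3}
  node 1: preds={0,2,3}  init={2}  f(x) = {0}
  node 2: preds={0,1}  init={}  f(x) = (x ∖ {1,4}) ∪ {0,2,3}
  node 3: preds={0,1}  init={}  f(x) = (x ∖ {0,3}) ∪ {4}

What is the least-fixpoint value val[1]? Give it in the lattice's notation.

{0,2}

Iteration log — 6 steps:
  step 1. node 0  ⊔preds={}  new={0,2,3}  old={}  +wl: 
  step 2. node 1  ⊔preds={0,2,3}  new={0,2}  old={2}  +wl: 
  step 3. node 2  ⊔preds={0,2,3}  new={0,2,3}  old={}  +wl: 0,1
  step 4. node 3  ⊔preds={0,2,3}  new={2,4}  old={}  +wl: 
  step 5. node 0  ⊔preds={0,2,3}  new={0,2,3}  stable
  step 6. node 1  ⊔preds={0,2,3,4}  new={0,2}  stable

Least fixpoint reached:
  node 0: {0,2,3}
  node 1: {0,2}
  node 2: {0,2,3}
  node 3: {2,4}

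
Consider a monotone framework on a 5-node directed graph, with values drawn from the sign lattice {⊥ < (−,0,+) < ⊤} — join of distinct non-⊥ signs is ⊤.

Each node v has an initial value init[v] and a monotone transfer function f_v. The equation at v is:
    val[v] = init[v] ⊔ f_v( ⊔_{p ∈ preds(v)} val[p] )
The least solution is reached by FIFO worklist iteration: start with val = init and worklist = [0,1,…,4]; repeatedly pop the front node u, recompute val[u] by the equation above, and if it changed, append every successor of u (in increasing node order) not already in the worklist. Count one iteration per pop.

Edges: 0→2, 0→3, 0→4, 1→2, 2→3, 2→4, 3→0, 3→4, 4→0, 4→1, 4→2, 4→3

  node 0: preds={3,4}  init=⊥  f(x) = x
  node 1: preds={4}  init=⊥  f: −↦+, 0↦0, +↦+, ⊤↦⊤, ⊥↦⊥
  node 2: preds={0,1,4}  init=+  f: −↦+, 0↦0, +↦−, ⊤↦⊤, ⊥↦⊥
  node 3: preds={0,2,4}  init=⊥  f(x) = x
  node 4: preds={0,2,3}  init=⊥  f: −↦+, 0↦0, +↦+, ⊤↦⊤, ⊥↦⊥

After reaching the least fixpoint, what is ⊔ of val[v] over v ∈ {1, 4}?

Iteration log — 15 steps:
  step 1. node 0  ⊔preds=⊥  new=⊥  stable
  step 2. node 1  ⊔preds=⊥  new=⊥  stable
  step 3. node 2  ⊔preds=⊥  new=+  stable
  step 4. node 3  ⊔preds=+  new=+  old=⊥  +wl: 0
  step 5. node 4  ⊔preds=+  new=+  old=⊥  +wl: 1,2,3
  step 6. node 0  ⊔preds=+  new=+  old=⊥  +wl: 4
  step 7. node 1  ⊔preds=+  new=+  old=⊥  +wl: 
  step 8. node 2  ⊔preds=+  new=⊤  old=+  +wl: 
  step 9. node 3  ⊔preds=⊤  new=⊤  old=+  +wl: 0
  step 10. node 4  ⊔preds=⊤  new=⊤  old=+  +wl: 1,2,3
  step 11. node 0  ⊔preds=⊤  new=⊤  old=+  +wl: 4
  step 12. node 1  ⊔preds=⊤  new=⊤  old=+  +wl: 
  step 13. node 2  ⊔preds=⊤  new=⊤  stable
  step 14. node 3  ⊔preds=⊤  new=⊤  stable
  step 15. node 4  ⊔preds=⊤  new=⊤  stable

Least fixpoint reached:
  node 0: ⊤
  node 1: ⊤
  node 2: ⊤
  node 3: ⊤
  node 4: ⊤

⊤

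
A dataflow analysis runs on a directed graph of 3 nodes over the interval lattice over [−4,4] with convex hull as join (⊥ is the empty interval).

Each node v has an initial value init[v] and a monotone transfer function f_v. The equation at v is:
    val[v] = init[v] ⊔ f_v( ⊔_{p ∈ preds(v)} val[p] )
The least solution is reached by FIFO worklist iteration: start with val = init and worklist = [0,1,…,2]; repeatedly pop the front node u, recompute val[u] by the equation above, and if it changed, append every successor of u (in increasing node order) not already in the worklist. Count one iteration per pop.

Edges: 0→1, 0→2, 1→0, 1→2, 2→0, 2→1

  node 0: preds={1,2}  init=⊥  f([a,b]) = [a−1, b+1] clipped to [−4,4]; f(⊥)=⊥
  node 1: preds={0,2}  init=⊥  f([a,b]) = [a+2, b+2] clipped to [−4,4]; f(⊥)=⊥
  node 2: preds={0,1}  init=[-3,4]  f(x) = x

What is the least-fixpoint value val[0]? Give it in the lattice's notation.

[-4,4]

Worklist (5 pops):
  #1 pop 0: in=[-3,4] → [-4,4] (was ⊥); enqueue []
  #2 pop 1: in=[-4,4] → [-2,4] (was ⊥); enqueue [0]
  #3 pop 2: in=[-4,4] → [-4,4] (was [-3,4]); enqueue [1]
  #4 pop 0: in=[-4,4] → [-4,4] (no change)
  #5 pop 1: in=[-4,4] → [-2,4] (no change)

Fixpoint:
  val[0] = [-4,4]
  val[1] = [-2,4]
  val[2] = [-4,4]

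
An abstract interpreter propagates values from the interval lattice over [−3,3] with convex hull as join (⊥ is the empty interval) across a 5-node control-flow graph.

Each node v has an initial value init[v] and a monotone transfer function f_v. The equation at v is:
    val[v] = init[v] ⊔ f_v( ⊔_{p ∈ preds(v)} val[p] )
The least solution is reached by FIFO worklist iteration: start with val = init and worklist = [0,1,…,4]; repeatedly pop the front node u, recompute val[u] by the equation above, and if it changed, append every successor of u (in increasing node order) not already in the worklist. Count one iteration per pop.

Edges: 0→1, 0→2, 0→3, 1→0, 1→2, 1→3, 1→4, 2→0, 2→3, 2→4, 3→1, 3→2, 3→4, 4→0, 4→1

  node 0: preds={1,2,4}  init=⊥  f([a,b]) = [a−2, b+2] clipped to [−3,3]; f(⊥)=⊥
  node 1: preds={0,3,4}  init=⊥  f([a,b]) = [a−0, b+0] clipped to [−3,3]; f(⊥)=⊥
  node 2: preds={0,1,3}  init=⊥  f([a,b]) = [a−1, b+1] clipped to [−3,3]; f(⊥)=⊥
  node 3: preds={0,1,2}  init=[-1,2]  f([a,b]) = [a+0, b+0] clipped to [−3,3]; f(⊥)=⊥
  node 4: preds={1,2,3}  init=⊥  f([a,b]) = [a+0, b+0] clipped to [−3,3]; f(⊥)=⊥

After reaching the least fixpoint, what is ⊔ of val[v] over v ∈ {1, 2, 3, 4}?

[-3,3]

Worklist (14 pops):
  #1 pop 0: in=⊥ → ⊥ (no change)
  #2 pop 1: in=[-1,2] → [-1,2] (was ⊥); enqueue [0]
  #3 pop 2: in=[-1,2] → [-2,3] (was ⊥); enqueue []
  #4 pop 3: in=[-2,3] → [-2,3] (was [-1,2]); enqueue [1,2]
  #5 pop 4: in=[-2,3] → [-2,3] (was ⊥); enqueue []
  #6 pop 0: in=[-2,3] → [-3,3] (was ⊥); enqueue [3]
  #7 pop 1: in=[-3,3] → [-3,3] (was [-1,2]); enqueue [0,4]
  #8 pop 2: in=[-3,3] → [-3,3] (was [-2,3]); enqueue []
  #9 pop 3: in=[-3,3] → [-3,3] (was [-2,3]); enqueue [1,2]
  #10 pop 0: in=[-3,3] → [-3,3] (no change)
  #11 pop 4: in=[-3,3] → [-3,3] (was [-2,3]); enqueue [0]
  #12 pop 1: in=[-3,3] → [-3,3] (no change)
  #13 pop 2: in=[-3,3] → [-3,3] (no change)
  #14 pop 0: in=[-3,3] → [-3,3] (no change)

Fixpoint:
  val[0] = [-3,3]
  val[1] = [-3,3]
  val[2] = [-3,3]
  val[3] = [-3,3]
  val[4] = [-3,3]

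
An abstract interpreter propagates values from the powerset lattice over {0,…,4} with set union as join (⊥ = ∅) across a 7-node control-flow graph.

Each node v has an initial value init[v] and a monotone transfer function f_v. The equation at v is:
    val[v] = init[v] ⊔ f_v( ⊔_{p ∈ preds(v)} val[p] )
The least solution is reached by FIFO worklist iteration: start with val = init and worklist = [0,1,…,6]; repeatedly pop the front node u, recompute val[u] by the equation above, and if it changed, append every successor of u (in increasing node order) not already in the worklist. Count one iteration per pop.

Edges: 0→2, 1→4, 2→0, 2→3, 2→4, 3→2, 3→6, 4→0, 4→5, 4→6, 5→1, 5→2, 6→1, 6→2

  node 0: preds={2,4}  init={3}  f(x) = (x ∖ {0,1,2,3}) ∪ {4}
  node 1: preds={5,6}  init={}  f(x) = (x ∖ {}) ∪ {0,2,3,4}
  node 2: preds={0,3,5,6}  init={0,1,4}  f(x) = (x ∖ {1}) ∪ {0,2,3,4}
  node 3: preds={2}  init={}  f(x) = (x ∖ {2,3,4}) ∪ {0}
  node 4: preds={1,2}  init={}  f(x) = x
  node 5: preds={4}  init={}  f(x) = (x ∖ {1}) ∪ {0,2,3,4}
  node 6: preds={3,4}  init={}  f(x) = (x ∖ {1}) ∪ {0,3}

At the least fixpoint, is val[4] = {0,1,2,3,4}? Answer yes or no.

yes

Trace (10 dequeues):
  [1] u=0 | in {0,1,4} | out {3,4} | prev {3} | push {}
  [2] u=1 | in {} | out {0,2,3,4} | prev {} | push {}
  [3] u=2 | in {3,4} | out {0,1,2,3,4} | prev {0,1,4} | push {0}
  [4] u=3 | in {0,1,2,3,4} | out {0,1} | prev {} | push {2}
  [5] u=4 | in {0,1,2,3,4} | out {0,1,2,3,4} | prev {} | push {}
  [6] u=5 | in {0,1,2,3,4} | out {0,2,3,4} | prev {} | push {1}
  [7] u=6 | in {0,1,2,3,4} | out {0,2,3,4} | prev {} | push {}
  [8] u=0 | in {0,1,2,3,4} | out {3,4} | ==
  [9] u=2 | in {0,1,2,3,4} | out {0,1,2,3,4} | ==
  [10] u=1 | in {0,2,3,4} | out {0,2,3,4} | ==

Converged values:
  [0] {3,4}
  [1] {0,2,3,4}
  [2] {0,1,2,3,4}
  [3] {0,1}
  [4] {0,1,2,3,4}
  [5] {0,2,3,4}
  [6] {0,2,3,4}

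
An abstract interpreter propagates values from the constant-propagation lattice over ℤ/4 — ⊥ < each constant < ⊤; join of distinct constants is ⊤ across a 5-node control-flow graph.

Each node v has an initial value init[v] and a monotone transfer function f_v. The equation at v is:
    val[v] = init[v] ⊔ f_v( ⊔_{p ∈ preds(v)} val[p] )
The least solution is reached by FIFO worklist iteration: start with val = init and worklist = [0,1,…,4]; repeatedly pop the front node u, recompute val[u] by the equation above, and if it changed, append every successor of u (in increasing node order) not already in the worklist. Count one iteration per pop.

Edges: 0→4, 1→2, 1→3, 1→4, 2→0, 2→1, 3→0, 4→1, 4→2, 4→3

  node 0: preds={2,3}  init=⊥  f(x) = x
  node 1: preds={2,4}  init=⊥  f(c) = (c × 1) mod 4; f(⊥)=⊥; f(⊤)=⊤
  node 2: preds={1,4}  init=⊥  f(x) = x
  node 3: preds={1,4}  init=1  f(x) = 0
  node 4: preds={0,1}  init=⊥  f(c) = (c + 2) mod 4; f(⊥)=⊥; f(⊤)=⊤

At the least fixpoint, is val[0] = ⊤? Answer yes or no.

yes

Iteration log — 17 steps:
  step 1. node 0  ⊔preds=1  new=1  old=⊥  +wl: 
  step 2. node 1  ⊔preds=⊥  new=⊥  stable
  step 3. node 2  ⊔preds=⊥  new=⊥  stable
  step 4. node 3  ⊔preds=⊥  new=⊤  old=1  +wl: 0
  step 5. node 4  ⊔preds=1  new=3  old=⊥  +wl: 1,2,3
  step 6. node 0  ⊔preds=⊤  new=⊤  old=1  +wl: 4
  step 7. node 1  ⊔preds=3  new=3  old=⊥  +wl: 
  step 8. node 2  ⊔preds=3  new=3  old=⊥  +wl: 0,1
  step 9. node 3  ⊔preds=3  new=⊤  stable
  step 10. node 4  ⊔preds=⊤  new=⊤  old=3  +wl: 2,3
  step 11. node 0  ⊔preds=⊤  new=⊤  stable
  step 12. node 1  ⊔preds=⊤  new=⊤  old=3  +wl: 4
  step 13. node 2  ⊔preds=⊤  new=⊤  old=3  +wl: 0,1
  step 14. node 3  ⊔preds=⊤  new=⊤  stable
  step 15. node 4  ⊔preds=⊤  new=⊤  stable
  step 16. node 0  ⊔preds=⊤  new=⊤  stable
  step 17. node 1  ⊔preds=⊤  new=⊤  stable

Least fixpoint reached:
  node 0: ⊤
  node 1: ⊤
  node 2: ⊤
  node 3: ⊤
  node 4: ⊤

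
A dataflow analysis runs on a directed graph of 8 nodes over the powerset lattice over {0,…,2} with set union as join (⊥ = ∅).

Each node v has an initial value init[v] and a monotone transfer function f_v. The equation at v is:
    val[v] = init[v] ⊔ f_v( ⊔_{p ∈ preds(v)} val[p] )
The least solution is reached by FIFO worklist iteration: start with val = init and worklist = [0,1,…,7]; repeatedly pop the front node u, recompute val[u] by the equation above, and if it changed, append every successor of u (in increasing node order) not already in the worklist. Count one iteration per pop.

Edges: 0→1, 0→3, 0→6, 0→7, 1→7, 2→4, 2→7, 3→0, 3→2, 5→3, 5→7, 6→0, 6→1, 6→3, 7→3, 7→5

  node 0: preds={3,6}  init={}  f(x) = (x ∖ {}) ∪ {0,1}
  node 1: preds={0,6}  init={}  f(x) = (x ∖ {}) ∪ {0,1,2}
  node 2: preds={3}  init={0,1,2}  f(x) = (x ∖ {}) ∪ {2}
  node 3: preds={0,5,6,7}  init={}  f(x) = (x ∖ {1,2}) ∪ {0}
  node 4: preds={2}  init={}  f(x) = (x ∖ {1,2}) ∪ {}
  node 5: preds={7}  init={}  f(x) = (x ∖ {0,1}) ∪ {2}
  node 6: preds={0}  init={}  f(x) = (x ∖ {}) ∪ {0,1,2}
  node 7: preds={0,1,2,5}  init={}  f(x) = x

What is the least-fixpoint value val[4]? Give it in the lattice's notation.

{0}

Iteration log — 15 steps:
  step 1. node 0  ⊔preds={}  new={0,1}  old={}  +wl: 
  step 2. node 1  ⊔preds={0,1}  new={0,1,2}  old={}  +wl: 
  step 3. node 2  ⊔preds={}  new={0,1,2}  stable
  step 4. node 3  ⊔preds={0,1}  new={0}  old={}  +wl: 0,2
  step 5. node 4  ⊔preds={0,1,2}  new={0}  old={}  +wl: 
  step 6. node 5  ⊔preds={}  new={2}  old={}  +wl: 3
  step 7. node 6  ⊔preds={0,1}  new={0,1,2}  old={}  +wl: 1
  step 8. node 7  ⊔preds={0,1,2}  new={0,1,2}  old={}  +wl: 5
  step 9. node 0  ⊔preds={0,1,2}  new={0,1,2}  old={0,1}  +wl: 6,7
  step 10. node 2  ⊔preds={0}  new={0,1,2}  stable
  step 11. node 3  ⊔preds={0,1,2}  new={0}  stable
  step 12. node 1  ⊔preds={0,1,2}  new={0,1,2}  stable
  step 13. node 5  ⊔preds={0,1,2}  new={2}  stable
  step 14. node 6  ⊔preds={0,1,2}  new={0,1,2}  stable
  step 15. node 7  ⊔preds={0,1,2}  new={0,1,2}  stable

Least fixpoint reached:
  node 0: {0,1,2}
  node 1: {0,1,2}
  node 2: {0,1,2}
  node 3: {0}
  node 4: {0}
  node 5: {2}
  node 6: {0,1,2}
  node 7: {0,1,2}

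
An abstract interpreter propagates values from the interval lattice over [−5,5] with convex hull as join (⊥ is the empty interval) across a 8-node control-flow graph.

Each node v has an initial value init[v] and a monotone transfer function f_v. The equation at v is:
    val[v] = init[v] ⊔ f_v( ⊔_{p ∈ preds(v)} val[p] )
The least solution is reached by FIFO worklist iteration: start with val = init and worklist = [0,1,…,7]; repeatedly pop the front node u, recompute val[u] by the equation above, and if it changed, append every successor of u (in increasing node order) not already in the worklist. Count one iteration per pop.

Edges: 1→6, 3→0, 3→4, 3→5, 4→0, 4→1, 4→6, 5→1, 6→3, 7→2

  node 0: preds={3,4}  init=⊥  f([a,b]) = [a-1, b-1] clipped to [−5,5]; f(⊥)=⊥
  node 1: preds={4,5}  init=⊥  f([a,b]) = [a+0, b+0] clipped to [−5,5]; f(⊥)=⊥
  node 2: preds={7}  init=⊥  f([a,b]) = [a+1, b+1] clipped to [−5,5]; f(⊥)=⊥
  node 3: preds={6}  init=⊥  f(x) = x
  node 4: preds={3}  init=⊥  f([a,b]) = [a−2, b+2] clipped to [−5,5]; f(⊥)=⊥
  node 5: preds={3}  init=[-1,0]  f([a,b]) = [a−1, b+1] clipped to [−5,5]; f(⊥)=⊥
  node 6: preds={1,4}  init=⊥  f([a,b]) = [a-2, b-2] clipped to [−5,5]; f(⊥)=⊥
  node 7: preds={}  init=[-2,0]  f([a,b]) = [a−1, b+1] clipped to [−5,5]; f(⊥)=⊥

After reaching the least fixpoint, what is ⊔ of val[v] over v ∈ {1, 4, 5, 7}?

Trace (20 dequeues):
  [1] u=0 | in ⊥ | out ⊥ | ==
  [2] u=1 | in [-1,0] | out [-1,0] | prev ⊥ | push {}
  [3] u=2 | in [-2,0] | out [-1,1] | prev ⊥ | push {}
  [4] u=3 | in ⊥ | out ⊥ | ==
  [5] u=4 | in ⊥ | out ⊥ | ==
  [6] u=5 | in ⊥ | out [-1,0] | ==
  [7] u=6 | in [-1,0] | out [-3,-2] | prev ⊥ | push {3}
  [8] u=7 | in ⊥ | out [-2,0] | ==
  [9] u=3 | in [-3,-2] | out [-3,-2] | prev ⊥ | push {0,4,5}
  [10] u=0 | in [-3,-2] | out [-4,-3] | prev ⊥ | push {}
  [11] u=4 | in [-3,-2] | out [-5,0] | prev ⊥ | push {0,1,6}
  [12] u=5 | in [-3,-2] | out [-4,0] | prev [-1,0] | push {}
  [13] u=0 | in [-5,0] | out [-5,-1] | prev [-4,-3] | push {}
  [14] u=1 | in [-5,0] | out [-5,0] | prev [-1,0] | push {}
  [15] u=6 | in [-5,0] | out [-5,-2] | prev [-3,-2] | push {3}
  [16] u=3 | in [-5,-2] | out [-5,-2] | prev [-3,-2] | push {0,4,5}
  [17] u=0 | in [-5,0] | out [-5,-1] | ==
  [18] u=4 | in [-5,-2] | out [-5,0] | ==
  [19] u=5 | in [-5,-2] | out [-5,0] | prev [-4,0] | push {1}
  [20] u=1 | in [-5,0] | out [-5,0] | ==

Converged values:
  [0] [-5,-1]
  [1] [-5,0]
  [2] [-1,1]
  [3] [-5,-2]
  [4] [-5,0]
  [5] [-5,0]
  [6] [-5,-2]
  [7] [-2,0]

[-5,0]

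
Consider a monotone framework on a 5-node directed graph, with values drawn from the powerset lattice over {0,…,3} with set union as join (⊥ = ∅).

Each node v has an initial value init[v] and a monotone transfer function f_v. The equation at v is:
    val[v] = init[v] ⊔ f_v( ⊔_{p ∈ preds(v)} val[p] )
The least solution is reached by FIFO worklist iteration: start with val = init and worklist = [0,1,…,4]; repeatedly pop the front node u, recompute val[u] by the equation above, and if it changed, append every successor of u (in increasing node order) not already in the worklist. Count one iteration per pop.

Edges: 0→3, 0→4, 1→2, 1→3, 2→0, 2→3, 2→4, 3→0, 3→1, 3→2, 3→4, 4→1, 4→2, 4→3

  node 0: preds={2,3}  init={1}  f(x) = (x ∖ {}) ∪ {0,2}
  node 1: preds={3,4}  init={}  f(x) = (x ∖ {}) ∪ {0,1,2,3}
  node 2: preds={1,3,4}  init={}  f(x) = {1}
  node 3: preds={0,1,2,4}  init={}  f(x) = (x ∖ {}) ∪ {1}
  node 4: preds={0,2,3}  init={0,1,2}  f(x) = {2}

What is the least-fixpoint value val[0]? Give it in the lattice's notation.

Worklist (10 pops):
  #1 pop 0: in={} → {0,1,2} (was {1}); enqueue []
  #2 pop 1: in={0,1,2} → {0,1,2,3} (was {}); enqueue []
  #3 pop 2: in={0,1,2,3} → {1} (was {}); enqueue [0]
  #4 pop 3: in={0,1,2,3} → {0,1,2,3} (was {}); enqueue [1,2]
  #5 pop 4: in={0,1,2,3} → {0,1,2} (no change)
  #6 pop 0: in={0,1,2,3} → {0,1,2,3} (was {0,1,2}); enqueue [3,4]
  #7 pop 1: in={0,1,2,3} → {0,1,2,3} (no change)
  #8 pop 2: in={0,1,2,3} → {1} (no change)
  #9 pop 3: in={0,1,2,3} → {0,1,2,3} (no change)
  #10 pop 4: in={0,1,2,3} → {0,1,2} (no change)

Fixpoint:
  val[0] = {0,1,2,3}
  val[1] = {0,1,2,3}
  val[2] = {1}
  val[3] = {0,1,2,3}
  val[4] = {0,1,2}

{0,1,2,3}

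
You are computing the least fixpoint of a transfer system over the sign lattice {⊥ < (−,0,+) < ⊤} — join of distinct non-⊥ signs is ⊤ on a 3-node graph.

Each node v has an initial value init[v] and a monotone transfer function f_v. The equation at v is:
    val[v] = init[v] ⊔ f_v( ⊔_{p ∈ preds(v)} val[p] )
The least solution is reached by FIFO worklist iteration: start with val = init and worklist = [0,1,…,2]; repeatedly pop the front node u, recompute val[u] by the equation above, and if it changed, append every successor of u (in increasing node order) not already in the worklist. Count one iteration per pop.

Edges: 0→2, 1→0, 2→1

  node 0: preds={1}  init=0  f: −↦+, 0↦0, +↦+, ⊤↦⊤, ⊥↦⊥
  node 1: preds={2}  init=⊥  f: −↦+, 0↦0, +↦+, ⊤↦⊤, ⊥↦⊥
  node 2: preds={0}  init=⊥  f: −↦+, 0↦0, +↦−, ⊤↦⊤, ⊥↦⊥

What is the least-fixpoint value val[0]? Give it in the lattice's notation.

Worklist (5 pops):
  #1 pop 0: in=⊥ → 0 (no change)
  #2 pop 1: in=⊥ → ⊥ (no change)
  #3 pop 2: in=0 → 0 (was ⊥); enqueue [1]
  #4 pop 1: in=0 → 0 (was ⊥); enqueue [0]
  #5 pop 0: in=0 → 0 (no change)

Fixpoint:
  val[0] = 0
  val[1] = 0
  val[2] = 0

0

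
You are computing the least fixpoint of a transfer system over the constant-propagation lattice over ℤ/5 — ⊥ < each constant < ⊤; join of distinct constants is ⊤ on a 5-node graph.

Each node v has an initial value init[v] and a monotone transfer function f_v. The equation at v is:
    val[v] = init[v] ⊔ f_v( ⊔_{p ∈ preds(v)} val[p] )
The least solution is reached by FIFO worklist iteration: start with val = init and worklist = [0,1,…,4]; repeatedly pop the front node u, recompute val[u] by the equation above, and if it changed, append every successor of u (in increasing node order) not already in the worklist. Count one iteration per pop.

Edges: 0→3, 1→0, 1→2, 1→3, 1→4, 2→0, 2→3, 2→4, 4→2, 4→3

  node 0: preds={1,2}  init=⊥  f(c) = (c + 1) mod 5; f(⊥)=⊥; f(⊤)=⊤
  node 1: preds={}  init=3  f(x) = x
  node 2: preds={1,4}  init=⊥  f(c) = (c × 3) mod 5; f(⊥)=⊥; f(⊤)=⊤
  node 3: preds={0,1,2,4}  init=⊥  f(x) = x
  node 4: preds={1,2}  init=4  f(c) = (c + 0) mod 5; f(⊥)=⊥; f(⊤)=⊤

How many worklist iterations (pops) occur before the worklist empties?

Worklist (8 pops):
  #1 pop 0: in=3 → 4 (was ⊥); enqueue []
  #2 pop 1: in=⊥ → 3 (no change)
  #3 pop 2: in=⊤ → ⊤ (was ⊥); enqueue [0]
  #4 pop 3: in=⊤ → ⊤ (was ⊥); enqueue []
  #5 pop 4: in=⊤ → ⊤ (was 4); enqueue [2,3]
  #6 pop 0: in=⊤ → ⊤ (was 4); enqueue []
  #7 pop 2: in=⊤ → ⊤ (no change)
  #8 pop 3: in=⊤ → ⊤ (no change)

Fixpoint:
  val[0] = ⊤
  val[1] = 3
  val[2] = ⊤
  val[3] = ⊤
  val[4] = ⊤

8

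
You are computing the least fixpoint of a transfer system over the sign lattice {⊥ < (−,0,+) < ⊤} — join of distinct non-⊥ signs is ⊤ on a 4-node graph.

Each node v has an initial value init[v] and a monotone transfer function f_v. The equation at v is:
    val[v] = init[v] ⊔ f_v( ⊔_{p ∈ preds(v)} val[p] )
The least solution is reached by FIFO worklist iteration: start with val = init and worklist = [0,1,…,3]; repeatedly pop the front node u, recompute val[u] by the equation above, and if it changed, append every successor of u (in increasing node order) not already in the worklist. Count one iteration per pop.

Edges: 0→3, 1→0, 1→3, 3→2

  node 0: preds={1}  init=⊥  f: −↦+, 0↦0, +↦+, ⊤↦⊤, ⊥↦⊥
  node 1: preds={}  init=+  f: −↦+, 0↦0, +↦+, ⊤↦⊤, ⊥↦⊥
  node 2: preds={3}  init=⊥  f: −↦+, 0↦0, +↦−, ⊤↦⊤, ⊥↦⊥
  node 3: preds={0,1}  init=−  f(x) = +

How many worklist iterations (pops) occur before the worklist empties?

Iteration log — 5 steps:
  step 1. node 0  ⊔preds=+  new=+  old=⊥  +wl: 
  step 2. node 1  ⊔preds=⊥  new=+  stable
  step 3. node 2  ⊔preds=−  new=+  old=⊥  +wl: 
  step 4. node 3  ⊔preds=+  new=⊤  old=−  +wl: 2
  step 5. node 2  ⊔preds=⊤  new=⊤  old=+  +wl: 

Least fixpoint reached:
  node 0: +
  node 1: +
  node 2: ⊤
  node 3: ⊤

5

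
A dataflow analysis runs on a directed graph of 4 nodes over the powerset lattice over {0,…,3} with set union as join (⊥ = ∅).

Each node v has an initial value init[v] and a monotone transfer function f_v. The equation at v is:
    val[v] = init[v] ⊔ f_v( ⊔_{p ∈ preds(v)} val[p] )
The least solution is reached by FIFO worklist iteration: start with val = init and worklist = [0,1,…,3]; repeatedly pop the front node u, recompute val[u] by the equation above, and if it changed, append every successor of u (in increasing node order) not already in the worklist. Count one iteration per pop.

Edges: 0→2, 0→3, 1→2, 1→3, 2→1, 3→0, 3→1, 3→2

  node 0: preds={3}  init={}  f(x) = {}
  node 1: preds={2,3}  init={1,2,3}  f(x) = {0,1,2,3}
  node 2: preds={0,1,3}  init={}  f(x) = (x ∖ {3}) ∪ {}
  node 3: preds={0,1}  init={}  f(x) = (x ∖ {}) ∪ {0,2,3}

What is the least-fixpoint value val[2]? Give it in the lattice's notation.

Trace (7 dequeues):
  [1] u=0 | in {} | out {} | ==
  [2] u=1 | in {} | out {0,1,2,3} | prev {1,2,3} | push {}
  [3] u=2 | in {0,1,2,3} | out {0,1,2} | prev {} | push {1}
  [4] u=3 | in {0,1,2,3} | out {0,1,2,3} | prev {} | push {0,2}
  [5] u=1 | in {0,1,2,3} | out {0,1,2,3} | ==
  [6] u=0 | in {0,1,2,3} | out {} | ==
  [7] u=2 | in {0,1,2,3} | out {0,1,2} | ==

Converged values:
  [0] {}
  [1] {0,1,2,3}
  [2] {0,1,2}
  [3] {0,1,2,3}

{0,1,2}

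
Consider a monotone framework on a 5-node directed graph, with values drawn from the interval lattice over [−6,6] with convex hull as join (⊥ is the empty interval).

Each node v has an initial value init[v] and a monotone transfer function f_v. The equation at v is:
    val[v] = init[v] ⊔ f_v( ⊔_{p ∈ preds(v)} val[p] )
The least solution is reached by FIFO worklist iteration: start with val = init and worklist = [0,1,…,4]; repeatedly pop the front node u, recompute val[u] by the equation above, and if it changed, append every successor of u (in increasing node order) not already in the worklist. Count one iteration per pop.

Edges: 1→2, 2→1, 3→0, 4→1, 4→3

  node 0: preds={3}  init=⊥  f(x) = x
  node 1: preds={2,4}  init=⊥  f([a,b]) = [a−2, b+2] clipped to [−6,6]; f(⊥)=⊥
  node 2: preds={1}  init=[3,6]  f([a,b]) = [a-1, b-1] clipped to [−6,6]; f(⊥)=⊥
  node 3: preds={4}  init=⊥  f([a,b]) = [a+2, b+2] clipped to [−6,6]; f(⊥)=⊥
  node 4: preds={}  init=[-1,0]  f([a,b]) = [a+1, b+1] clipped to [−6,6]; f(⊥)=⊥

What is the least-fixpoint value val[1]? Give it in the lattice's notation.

Trace (9 dequeues):
  [1] u=0 | in ⊥ | out ⊥ | ==
  [2] u=1 | in [-1,6] | out [-3,6] | prev ⊥ | push {}
  [3] u=2 | in [-3,6] | out [-4,6] | prev [3,6] | push {1}
  [4] u=3 | in [-1,0] | out [1,2] | prev ⊥ | push {0}
  [5] u=4 | in ⊥ | out [-1,0] | ==
  [6] u=1 | in [-4,6] | out [-6,6] | prev [-3,6] | push {2}
  [7] u=0 | in [1,2] | out [1,2] | prev ⊥ | push {}
  [8] u=2 | in [-6,6] | out [-6,6] | prev [-4,6] | push {1}
  [9] u=1 | in [-6,6] | out [-6,6] | ==

Converged values:
  [0] [1,2]
  [1] [-6,6]
  [2] [-6,6]
  [3] [1,2]
  [4] [-1,0]

[-6,6]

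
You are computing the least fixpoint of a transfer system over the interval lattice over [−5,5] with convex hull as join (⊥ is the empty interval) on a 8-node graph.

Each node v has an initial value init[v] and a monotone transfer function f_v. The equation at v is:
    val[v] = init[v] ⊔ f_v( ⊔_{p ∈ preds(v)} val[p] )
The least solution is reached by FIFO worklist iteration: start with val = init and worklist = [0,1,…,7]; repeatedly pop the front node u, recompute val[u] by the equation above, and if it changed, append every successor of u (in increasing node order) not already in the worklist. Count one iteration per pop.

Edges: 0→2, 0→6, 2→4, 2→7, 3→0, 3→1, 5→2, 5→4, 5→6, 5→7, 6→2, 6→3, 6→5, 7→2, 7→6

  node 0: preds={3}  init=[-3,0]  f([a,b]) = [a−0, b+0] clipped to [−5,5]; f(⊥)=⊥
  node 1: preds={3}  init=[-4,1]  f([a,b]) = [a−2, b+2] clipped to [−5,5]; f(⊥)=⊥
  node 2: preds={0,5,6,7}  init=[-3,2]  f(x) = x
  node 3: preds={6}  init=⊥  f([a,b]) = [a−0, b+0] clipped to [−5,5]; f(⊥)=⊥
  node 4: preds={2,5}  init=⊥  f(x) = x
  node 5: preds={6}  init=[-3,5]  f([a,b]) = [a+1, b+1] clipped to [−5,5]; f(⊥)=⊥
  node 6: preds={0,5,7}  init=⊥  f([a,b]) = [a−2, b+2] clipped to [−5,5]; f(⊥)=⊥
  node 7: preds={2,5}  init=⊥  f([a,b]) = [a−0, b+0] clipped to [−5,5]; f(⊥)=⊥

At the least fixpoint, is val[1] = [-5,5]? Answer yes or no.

Worklist (18 pops):
  #1 pop 0: in=⊥ → [-3,0] (no change)
  #2 pop 1: in=⊥ → [-4,1] (no change)
  #3 pop 2: in=[-3,5] → [-3,5] (was [-3,2]); enqueue []
  #4 pop 3: in=⊥ → ⊥ (no change)
  #5 pop 4: in=[-3,5] → [-3,5] (was ⊥); enqueue []
  #6 pop 5: in=⊥ → [-3,5] (no change)
  #7 pop 6: in=[-3,5] → [-5,5] (was ⊥); enqueue [2,3,5]
  #8 pop 7: in=[-3,5] → [-3,5] (was ⊥); enqueue [6]
  #9 pop 2: in=[-5,5] → [-5,5] (was [-3,5]); enqueue [4,7]
  #10 pop 3: in=[-5,5] → [-5,5] (was ⊥); enqueue [0,1]
  #11 pop 5: in=[-5,5] → [-4,5] (was [-3,5]); enqueue [2]
  #12 pop 6: in=[-4,5] → [-5,5] (no change)
  #13 pop 4: in=[-5,5] → [-5,5] (was [-3,5]); enqueue []
  #14 pop 7: in=[-5,5] → [-5,5] (was [-3,5]); enqueue [6]
  #15 pop 0: in=[-5,5] → [-5,5] (was [-3,0]); enqueue []
  #16 pop 1: in=[-5,5] → [-5,5] (was [-4,1]); enqueue []
  #17 pop 2: in=[-5,5] → [-5,5] (no change)
  #18 pop 6: in=[-5,5] → [-5,5] (no change)

Fixpoint:
  val[0] = [-5,5]
  val[1] = [-5,5]
  val[2] = [-5,5]
  val[3] = [-5,5]
  val[4] = [-5,5]
  val[5] = [-4,5]
  val[6] = [-5,5]
  val[7] = [-5,5]

yes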